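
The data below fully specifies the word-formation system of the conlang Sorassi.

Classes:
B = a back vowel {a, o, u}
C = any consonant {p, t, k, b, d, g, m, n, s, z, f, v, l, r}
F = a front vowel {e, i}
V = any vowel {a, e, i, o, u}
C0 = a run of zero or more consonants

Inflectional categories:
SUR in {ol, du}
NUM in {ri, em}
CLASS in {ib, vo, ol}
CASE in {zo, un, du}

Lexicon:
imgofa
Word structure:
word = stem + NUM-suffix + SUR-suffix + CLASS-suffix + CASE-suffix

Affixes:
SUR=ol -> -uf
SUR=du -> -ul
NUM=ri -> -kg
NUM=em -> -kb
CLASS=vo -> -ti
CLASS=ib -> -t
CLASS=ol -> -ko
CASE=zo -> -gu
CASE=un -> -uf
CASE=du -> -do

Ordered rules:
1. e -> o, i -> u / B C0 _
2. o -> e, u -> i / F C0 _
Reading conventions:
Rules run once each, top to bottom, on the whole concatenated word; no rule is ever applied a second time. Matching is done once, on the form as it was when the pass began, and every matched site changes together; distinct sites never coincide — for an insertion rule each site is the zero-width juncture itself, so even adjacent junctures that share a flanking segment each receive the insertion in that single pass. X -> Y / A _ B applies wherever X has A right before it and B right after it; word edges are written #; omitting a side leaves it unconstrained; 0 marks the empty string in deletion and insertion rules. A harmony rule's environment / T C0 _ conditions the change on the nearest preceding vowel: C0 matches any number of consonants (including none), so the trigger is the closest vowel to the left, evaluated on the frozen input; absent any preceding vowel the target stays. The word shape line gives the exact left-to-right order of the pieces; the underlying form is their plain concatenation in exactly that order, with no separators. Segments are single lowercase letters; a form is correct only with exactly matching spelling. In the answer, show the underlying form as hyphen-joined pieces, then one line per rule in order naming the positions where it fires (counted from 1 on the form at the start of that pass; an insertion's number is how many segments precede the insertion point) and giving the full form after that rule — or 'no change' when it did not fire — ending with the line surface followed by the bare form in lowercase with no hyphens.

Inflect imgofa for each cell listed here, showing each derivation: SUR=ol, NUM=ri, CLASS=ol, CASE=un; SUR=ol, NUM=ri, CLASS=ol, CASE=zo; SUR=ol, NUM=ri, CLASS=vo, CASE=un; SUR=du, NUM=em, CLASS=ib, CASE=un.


cell SUR=ol, NUM=ri, CLASS=ol, CASE=un:
underlying: imgofa-kg-uf-ko-uf
1. e -> o, i -> u / B C0 _: no change
2. o -> e, u -> i / F C0 _: fires at position(s) 4: imgefakgufkouf
surface: imgefakgufkouf

cell SUR=ol, NUM=ri, CLASS=ol, CASE=zo:
underlying: imgofa-kg-uf-ko-gu
1. e -> o, i -> u / B C0 _: no change
2. o -> e, u -> i / F C0 _: fires at position(s) 4: imgefakgufkogu
surface: imgefakgufkogu

cell SUR=ol, NUM=ri, CLASS=vo, CASE=un:
underlying: imgofa-kg-uf-ti-uf
1. e -> o, i -> u / B C0 _: fires at position(s) 12: imgofakguftuuf
2. o -> e, u -> i / F C0 _: fires at position(s) 4: imgefakguftuuf
surface: imgefakguftuuf

cell SUR=du, NUM=em, CLASS=ib, CASE=un:
underlying: imgofa-kb-ul-t-uf
1. e -> o, i -> u / B C0 _: no change
2. o -> e, u -> i / F C0 _: fires at position(s) 4: imgefakbultuf
surface: imgefakbultuf


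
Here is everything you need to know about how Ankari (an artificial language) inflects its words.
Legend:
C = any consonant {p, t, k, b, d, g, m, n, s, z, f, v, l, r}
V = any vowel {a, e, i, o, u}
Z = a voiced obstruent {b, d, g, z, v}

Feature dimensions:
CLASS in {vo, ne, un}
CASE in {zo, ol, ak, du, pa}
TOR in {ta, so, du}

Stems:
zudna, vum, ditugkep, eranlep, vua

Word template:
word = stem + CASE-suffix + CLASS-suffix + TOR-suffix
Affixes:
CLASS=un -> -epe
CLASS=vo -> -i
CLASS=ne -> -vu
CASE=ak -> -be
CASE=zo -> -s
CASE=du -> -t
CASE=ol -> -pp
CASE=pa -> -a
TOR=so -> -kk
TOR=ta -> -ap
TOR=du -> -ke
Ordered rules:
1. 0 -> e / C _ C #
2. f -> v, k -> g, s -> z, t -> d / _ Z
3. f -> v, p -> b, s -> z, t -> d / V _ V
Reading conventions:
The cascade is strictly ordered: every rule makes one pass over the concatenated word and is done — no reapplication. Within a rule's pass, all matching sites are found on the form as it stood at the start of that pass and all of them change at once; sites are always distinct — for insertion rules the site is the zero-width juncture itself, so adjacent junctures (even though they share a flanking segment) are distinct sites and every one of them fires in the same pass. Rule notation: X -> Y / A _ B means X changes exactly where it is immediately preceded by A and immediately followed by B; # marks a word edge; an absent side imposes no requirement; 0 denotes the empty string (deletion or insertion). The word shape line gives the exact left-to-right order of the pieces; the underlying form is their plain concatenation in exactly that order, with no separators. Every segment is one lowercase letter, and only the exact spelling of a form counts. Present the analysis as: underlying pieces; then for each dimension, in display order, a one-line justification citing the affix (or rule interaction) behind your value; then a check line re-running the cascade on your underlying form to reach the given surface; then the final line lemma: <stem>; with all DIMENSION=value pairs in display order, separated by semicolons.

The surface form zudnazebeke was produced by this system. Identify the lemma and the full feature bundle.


underlying: zudna-s-epe-ke
CLASS=un - signalled by the affix -epe
CASE=zo - signalled by the affix -s
TOR=du - signalled by the affix -ke
check: zudnasepeke -> zudnasepeke -> zudnasepeke -> zudnazebeke
lemma: zudna; CLASS=un; CASE=zo; TOR=du


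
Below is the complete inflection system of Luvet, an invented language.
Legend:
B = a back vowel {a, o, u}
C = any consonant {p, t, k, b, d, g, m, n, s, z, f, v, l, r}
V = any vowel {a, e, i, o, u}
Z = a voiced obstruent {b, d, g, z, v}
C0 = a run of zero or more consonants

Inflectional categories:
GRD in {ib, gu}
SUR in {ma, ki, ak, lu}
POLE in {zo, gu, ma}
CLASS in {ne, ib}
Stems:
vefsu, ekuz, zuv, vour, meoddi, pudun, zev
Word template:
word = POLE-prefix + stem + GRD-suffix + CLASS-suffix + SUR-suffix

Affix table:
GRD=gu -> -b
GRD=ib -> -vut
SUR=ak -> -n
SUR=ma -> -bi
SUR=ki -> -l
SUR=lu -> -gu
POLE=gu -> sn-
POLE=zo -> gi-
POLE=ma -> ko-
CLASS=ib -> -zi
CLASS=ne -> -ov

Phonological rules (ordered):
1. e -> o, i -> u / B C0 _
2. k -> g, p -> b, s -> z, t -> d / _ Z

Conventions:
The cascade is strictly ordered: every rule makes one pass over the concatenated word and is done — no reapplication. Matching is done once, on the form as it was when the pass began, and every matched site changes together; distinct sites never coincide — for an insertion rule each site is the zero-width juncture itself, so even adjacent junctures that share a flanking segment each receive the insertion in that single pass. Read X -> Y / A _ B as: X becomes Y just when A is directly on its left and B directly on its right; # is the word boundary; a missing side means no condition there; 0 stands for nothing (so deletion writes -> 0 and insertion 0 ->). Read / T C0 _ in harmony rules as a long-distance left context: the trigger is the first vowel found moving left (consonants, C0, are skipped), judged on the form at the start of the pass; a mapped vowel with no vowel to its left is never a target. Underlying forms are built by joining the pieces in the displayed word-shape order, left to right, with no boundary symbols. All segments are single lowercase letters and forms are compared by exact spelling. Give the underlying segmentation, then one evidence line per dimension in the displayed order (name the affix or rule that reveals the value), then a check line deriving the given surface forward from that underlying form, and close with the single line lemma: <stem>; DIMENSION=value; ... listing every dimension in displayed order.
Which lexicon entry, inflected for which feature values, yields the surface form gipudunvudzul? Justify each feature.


underlying: gi-pudun-vut-zi-l
GRD=ib - signalled by the affix -vut
SUR=ki - signalled by the affix -l
POLE=zo - signalled by the affix gi-
CLASS=ib - signalled by the affix -zi
check: gipudunvutzil -> gipudunvutzul -> gipudunvudzul
lemma: pudun; GRD=ib; SUR=ki; POLE=zo; CLASS=ib


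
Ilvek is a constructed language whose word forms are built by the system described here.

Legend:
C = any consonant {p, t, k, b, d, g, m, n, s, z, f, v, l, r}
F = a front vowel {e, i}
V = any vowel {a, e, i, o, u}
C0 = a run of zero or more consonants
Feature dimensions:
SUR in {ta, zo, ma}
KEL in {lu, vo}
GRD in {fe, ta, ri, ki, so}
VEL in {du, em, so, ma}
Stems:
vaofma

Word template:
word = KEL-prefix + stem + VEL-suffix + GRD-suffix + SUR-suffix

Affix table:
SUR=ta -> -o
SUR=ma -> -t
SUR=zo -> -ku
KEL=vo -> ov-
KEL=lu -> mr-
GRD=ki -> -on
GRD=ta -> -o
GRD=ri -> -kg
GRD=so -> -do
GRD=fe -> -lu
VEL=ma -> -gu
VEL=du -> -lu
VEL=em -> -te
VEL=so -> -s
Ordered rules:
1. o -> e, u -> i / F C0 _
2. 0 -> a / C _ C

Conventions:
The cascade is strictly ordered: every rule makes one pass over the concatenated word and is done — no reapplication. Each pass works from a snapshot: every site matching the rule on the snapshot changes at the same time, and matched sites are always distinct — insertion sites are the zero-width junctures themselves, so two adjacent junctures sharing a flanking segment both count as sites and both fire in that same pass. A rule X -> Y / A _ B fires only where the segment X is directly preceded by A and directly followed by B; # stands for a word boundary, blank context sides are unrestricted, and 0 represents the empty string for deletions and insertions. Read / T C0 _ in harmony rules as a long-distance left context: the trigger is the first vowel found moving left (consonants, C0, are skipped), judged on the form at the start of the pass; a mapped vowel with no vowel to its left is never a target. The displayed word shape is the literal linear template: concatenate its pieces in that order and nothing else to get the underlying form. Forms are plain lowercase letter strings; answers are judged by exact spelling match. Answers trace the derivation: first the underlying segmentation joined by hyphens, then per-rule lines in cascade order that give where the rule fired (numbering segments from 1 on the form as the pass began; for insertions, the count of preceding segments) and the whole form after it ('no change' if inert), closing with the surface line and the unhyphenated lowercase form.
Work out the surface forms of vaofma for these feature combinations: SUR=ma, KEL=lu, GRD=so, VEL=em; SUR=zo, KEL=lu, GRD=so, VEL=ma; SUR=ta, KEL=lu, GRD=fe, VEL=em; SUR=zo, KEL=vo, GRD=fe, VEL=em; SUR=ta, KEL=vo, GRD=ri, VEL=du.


cell SUR=ma, KEL=lu, GRD=so, VEL=em:
underlying: mr-vaofma-te-do-t
1. o -> e, u -> i / F C0 _: fires at position(s) 12: mrvaofmatedet
2. 0 -> a / C _ C: inserts after position(s) 1, 2, 6: maravaofamatedet
surface: maravaofamatedet

cell SUR=zo, KEL=lu, GRD=so, VEL=ma:
underlying: mr-vaofma-gu-do-ku
1. o -> e, u -> i / F C0 _: no change
2. 0 -> a / C _ C: inserts after position(s) 1, 2, 6: maravaofamagudoku
surface: maravaofamagudoku

cell SUR=ta, KEL=lu, GRD=fe, VEL=em:
underlying: mr-vaofma-te-lu-o
1. o -> e, u -> i / F C0 _: fires at position(s) 12: mrvaofmatelio
2. 0 -> a / C _ C: inserts after position(s) 1, 2, 6: maravaofamatelio
surface: maravaofamatelio

cell SUR=zo, KEL=vo, GRD=fe, VEL=em:
underlying: ov-vaofma-te-lu-ku
1. o -> e, u -> i / F C0 _: fires at position(s) 12: ovvaofmateliku
2. 0 -> a / C _ C: inserts after position(s) 2, 6: ovavaofamateliku
surface: ovavaofamateliku

cell SUR=ta, KEL=vo, GRD=ri, VEL=du:
underlying: ov-vaofma-lu-kg-o
1. o -> e, u -> i / F C0 _: no change
2. 0 -> a / C _ C: inserts after position(s) 2, 6, 11: ovavaofamalukago
surface: ovavaofamalukago


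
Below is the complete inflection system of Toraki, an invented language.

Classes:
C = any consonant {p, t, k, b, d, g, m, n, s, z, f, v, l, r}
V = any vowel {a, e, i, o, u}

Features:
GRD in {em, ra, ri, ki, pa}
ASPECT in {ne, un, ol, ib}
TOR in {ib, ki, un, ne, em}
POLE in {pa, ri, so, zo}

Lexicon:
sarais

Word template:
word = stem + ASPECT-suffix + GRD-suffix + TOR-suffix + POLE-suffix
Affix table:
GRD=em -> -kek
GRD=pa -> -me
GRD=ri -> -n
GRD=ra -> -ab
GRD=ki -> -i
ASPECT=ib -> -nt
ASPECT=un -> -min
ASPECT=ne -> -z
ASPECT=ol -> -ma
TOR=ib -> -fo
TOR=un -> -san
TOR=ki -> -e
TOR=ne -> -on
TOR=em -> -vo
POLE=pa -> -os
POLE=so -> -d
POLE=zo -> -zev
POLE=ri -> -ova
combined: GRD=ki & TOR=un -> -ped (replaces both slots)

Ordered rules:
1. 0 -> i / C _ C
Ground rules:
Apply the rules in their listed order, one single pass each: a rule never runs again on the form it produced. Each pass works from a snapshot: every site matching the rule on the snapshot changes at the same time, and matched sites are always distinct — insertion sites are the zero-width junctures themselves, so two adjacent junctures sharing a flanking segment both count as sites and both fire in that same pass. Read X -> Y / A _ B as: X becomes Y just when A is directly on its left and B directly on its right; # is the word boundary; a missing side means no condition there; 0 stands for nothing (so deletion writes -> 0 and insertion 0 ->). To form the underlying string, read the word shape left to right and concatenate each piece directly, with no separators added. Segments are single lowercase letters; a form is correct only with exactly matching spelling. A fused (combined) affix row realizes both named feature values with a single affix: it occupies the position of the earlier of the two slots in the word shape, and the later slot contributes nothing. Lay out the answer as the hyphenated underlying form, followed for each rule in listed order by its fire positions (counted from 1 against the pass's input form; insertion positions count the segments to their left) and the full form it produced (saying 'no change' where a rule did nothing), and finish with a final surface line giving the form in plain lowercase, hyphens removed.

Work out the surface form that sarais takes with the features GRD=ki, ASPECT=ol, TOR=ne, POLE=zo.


underlying: sarais-ma-i-on-zev
1. 0 -> i / C _ C: inserts after position(s) 6, 11: saraisimaionizev
surface: saraisimaionizev


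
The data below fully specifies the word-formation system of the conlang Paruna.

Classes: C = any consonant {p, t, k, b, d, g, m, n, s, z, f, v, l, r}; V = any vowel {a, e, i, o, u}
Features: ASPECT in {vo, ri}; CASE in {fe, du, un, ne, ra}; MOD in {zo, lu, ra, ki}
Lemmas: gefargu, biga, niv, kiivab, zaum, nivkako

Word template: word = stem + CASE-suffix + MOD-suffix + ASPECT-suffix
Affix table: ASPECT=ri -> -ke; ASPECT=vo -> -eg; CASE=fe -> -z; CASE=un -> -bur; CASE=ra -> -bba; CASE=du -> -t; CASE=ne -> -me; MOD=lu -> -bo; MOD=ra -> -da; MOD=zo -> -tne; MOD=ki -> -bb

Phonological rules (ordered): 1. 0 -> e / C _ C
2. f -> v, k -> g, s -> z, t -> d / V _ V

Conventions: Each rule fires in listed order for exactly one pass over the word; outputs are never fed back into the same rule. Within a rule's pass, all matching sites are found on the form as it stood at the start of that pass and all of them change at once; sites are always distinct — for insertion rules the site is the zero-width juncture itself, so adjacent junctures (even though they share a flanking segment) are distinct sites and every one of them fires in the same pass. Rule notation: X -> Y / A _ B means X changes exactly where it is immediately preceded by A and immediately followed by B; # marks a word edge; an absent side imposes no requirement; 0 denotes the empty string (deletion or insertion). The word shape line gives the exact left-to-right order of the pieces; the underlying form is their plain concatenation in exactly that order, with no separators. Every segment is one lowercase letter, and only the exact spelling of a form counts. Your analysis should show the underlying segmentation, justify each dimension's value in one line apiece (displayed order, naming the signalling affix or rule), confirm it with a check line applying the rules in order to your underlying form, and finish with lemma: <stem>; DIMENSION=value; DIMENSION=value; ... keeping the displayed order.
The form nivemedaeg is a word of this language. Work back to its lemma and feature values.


underlying: niv-me-da-eg
ASPECT=vo - signalled by the affix -eg
CASE=ne - signalled by the affix -me
MOD=ra - signalled by the affix -da
check: nivmedaeg -> nivemedaeg -> nivemedaeg
lemma: niv; ASPECT=vo; CASE=ne; MOD=ra


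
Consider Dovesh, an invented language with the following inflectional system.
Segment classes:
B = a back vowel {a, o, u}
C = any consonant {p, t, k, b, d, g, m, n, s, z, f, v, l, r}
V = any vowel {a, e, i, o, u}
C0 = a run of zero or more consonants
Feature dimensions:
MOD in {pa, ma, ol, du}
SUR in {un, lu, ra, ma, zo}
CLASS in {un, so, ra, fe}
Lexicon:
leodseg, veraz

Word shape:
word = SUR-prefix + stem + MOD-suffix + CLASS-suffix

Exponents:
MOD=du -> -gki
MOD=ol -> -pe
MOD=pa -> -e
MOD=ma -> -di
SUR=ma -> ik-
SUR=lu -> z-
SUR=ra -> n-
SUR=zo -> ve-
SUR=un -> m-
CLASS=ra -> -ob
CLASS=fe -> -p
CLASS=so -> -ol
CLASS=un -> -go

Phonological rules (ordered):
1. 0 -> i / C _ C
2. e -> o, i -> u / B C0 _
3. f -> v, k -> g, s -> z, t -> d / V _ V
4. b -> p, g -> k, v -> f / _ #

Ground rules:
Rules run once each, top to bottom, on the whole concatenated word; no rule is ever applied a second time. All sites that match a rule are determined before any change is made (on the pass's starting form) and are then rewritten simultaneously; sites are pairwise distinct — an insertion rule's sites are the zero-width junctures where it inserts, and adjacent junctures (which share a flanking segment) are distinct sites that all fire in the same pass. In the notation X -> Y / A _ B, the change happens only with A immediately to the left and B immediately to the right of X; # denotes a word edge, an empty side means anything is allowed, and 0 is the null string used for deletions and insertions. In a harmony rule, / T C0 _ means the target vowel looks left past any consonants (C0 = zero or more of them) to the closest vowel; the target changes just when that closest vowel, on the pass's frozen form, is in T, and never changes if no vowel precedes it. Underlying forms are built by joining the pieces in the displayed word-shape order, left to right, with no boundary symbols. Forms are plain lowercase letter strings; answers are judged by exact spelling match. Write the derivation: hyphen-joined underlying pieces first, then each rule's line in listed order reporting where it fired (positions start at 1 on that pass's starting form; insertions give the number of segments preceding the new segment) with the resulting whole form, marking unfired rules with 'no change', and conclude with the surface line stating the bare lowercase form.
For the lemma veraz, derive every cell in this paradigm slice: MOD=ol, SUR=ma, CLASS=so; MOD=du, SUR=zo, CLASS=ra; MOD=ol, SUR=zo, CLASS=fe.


cell MOD=ol, SUR=ma, CLASS=so:
underlying: ik-veraz-pe-ol
1. 0 -> i / C _ C: inserts after position(s) 2, 7: ikiverazipeol
2. e -> o, i -> u / B C0 _: fires at position(s) 9: ikiverazupeol
3. f -> v, k -> g, s -> z, t -> d / V _ V: fires at position(s) 2: igiverazupeol
4. b -> p, g -> k, v -> f / _ #: no change
surface: igiverazupeol

cell MOD=du, SUR=zo, CLASS=ra:
underlying: ve-veraz-gki-ob
1. 0 -> i / C _ C: inserts after position(s) 7, 8: veverazigikiob
2. e -> o, i -> u / B C0 _: fires at position(s) 8: veverazugikiob
3. f -> v, k -> g, s -> z, t -> d / V _ V: fires at position(s) 11: veverazugigiob
4. b -> p, g -> k, v -> f / _ #: fires at position(s) 14: veverazugigiop
surface: veverazugigiop

cell MOD=ol, SUR=zo, CLASS=fe:
underlying: ve-veraz-pe-p
1. 0 -> i / C _ C: inserts after position(s) 7: veverazipep
2. e -> o, i -> u / B C0 _: fires at position(s) 8: veverazupep
3. f -> v, k -> g, s -> z, t -> d / V _ V: no change
4. b -> p, g -> k, v -> f / _ #: no change
surface: veverazupep


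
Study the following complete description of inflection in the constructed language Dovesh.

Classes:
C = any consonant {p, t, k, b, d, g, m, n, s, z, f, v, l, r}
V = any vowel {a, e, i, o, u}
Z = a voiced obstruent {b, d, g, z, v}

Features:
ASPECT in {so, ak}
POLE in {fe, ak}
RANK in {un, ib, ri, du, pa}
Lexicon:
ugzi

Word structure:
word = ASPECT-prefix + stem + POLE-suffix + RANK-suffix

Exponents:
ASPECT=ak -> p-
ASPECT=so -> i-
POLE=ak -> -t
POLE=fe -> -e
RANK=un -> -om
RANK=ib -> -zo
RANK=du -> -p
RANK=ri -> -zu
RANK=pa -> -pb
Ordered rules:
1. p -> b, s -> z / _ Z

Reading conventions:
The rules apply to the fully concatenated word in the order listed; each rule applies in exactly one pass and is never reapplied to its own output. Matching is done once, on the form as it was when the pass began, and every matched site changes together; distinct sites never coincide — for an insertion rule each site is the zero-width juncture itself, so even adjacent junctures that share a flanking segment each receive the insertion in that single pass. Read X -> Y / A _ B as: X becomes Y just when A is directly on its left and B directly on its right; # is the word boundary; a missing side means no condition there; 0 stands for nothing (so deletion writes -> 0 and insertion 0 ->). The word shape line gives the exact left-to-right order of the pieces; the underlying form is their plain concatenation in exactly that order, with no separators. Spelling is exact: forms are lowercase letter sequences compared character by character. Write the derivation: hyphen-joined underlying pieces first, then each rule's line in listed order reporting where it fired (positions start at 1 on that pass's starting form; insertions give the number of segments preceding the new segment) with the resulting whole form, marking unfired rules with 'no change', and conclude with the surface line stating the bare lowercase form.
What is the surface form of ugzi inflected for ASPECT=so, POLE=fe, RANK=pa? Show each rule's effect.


underlying: i-ugzi-e-pb
1. p -> b, s -> z / _ Z: fires at position(s) 7: iugziebb
surface: iugziebb


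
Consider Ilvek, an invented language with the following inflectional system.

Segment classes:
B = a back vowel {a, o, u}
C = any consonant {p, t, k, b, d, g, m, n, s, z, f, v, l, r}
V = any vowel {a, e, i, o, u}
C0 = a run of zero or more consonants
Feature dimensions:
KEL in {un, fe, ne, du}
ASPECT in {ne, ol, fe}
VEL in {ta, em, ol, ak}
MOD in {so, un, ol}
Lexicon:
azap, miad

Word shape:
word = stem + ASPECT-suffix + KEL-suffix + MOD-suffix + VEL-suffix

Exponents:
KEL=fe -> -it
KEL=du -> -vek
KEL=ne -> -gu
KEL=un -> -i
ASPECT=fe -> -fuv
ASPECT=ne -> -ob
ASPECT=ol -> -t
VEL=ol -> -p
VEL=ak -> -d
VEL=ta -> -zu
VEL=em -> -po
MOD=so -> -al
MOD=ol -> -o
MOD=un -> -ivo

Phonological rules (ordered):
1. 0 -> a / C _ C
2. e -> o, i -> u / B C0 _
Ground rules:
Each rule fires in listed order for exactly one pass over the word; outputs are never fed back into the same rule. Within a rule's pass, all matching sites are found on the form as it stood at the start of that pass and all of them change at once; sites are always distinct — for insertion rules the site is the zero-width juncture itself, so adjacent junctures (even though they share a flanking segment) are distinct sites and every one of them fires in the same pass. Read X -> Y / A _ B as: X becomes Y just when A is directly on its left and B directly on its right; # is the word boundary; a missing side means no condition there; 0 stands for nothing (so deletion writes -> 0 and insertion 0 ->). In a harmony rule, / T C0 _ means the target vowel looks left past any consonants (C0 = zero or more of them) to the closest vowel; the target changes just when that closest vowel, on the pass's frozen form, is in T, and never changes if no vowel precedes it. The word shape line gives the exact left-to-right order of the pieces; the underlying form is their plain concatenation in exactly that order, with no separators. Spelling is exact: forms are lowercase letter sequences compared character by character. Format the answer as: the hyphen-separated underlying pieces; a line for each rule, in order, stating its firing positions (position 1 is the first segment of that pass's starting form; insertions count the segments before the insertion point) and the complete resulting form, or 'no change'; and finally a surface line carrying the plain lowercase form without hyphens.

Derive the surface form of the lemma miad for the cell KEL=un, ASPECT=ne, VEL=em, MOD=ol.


underlying: miad-ob-i-o-po
1. 0 -> a / C _ C: no change
2. e -> o, i -> u / B C0 _: fires at position(s) 7: miadobuopo
surface: miadobuopo


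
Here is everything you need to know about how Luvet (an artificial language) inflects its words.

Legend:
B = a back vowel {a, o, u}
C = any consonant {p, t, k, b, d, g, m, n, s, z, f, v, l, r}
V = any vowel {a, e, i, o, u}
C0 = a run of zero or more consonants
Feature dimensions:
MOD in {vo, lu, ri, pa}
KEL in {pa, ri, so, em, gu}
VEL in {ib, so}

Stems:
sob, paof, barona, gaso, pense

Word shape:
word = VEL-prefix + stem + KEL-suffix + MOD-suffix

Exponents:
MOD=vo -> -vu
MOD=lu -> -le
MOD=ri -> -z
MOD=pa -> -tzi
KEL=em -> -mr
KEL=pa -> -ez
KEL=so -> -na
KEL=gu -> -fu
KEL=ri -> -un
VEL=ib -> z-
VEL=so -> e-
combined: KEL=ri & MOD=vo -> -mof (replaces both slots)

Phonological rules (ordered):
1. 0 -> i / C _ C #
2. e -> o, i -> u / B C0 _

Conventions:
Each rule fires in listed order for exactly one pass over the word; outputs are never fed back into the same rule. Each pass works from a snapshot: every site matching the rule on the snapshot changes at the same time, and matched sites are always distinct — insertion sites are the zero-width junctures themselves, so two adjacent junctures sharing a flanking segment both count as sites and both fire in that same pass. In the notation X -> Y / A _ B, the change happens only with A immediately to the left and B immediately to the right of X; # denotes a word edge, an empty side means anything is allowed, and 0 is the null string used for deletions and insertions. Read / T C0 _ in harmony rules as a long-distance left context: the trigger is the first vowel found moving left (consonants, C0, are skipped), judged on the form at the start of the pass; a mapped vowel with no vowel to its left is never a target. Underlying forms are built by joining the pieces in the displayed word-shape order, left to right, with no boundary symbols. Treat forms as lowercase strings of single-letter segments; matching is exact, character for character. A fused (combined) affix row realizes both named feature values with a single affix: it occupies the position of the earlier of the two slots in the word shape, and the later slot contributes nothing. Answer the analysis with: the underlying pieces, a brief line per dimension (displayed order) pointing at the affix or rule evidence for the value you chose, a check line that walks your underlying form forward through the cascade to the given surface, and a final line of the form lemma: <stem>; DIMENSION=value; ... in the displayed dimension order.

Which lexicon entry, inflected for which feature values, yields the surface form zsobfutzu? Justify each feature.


underlying: z-sob-fu-tzi
MOD=pa - signalled by the affix -tzi
KEL=gu - signalled by the affix -fu
VEL=ib - signalled by the affix z-
check: zsobfutzi -> zsobfutzi -> zsobfutzu
lemma: sob; MOD=pa; KEL=gu; VEL=ib


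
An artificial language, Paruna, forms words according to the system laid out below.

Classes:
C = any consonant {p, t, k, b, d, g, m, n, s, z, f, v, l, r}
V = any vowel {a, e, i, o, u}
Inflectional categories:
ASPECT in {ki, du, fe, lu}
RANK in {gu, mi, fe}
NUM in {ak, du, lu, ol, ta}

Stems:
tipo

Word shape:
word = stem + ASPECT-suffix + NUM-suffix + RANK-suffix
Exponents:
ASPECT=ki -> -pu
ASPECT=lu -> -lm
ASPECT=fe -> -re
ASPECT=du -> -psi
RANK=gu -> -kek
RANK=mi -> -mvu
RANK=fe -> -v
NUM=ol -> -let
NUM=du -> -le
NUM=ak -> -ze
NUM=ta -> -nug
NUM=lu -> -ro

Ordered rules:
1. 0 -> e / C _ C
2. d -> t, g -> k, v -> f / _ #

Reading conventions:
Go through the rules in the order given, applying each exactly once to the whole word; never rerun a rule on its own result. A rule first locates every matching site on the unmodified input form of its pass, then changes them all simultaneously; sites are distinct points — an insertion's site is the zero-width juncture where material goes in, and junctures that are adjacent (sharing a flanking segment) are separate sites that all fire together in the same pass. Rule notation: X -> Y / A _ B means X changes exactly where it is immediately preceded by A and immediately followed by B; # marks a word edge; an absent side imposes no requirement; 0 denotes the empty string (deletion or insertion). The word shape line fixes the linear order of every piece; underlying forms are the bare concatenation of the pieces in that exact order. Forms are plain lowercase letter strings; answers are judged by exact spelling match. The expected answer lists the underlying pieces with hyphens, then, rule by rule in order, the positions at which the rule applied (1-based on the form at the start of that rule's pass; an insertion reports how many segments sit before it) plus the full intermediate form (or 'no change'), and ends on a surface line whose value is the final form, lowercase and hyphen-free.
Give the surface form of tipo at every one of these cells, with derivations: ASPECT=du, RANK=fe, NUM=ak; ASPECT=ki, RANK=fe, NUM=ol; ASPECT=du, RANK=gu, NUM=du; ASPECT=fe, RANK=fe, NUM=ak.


cell ASPECT=du, RANK=fe, NUM=ak:
underlying: tipo-psi-ze-v
1. 0 -> e / C _ C: inserts after position(s) 5: tipopesizev
2. d -> t, g -> k, v -> f / _ #: fires at position(s) 11: tipopesizef
surface: tipopesizef

cell ASPECT=ki, RANK=fe, NUM=ol:
underlying: tipo-pu-let-v
1. 0 -> e / C _ C: inserts after position(s) 9: tipopuletev
2. d -> t, g -> k, v -> f / _ #: fires at position(s) 11: tipopuletef
surface: tipopuletef

cell ASPECT=du, RANK=gu, NUM=du:
underlying: tipo-psi-le-kek
1. 0 -> e / C _ C: inserts after position(s) 5: tipopesilekek
2. d -> t, g -> k, v -> f / _ #: no change
surface: tipopesilekek

cell ASPECT=fe, RANK=fe, NUM=ak:
underlying: tipo-re-ze-v
1. 0 -> e / C _ C: no change
2. d -> t, g -> k, v -> f / _ #: fires at position(s) 9: tiporezef
surface: tiporezef


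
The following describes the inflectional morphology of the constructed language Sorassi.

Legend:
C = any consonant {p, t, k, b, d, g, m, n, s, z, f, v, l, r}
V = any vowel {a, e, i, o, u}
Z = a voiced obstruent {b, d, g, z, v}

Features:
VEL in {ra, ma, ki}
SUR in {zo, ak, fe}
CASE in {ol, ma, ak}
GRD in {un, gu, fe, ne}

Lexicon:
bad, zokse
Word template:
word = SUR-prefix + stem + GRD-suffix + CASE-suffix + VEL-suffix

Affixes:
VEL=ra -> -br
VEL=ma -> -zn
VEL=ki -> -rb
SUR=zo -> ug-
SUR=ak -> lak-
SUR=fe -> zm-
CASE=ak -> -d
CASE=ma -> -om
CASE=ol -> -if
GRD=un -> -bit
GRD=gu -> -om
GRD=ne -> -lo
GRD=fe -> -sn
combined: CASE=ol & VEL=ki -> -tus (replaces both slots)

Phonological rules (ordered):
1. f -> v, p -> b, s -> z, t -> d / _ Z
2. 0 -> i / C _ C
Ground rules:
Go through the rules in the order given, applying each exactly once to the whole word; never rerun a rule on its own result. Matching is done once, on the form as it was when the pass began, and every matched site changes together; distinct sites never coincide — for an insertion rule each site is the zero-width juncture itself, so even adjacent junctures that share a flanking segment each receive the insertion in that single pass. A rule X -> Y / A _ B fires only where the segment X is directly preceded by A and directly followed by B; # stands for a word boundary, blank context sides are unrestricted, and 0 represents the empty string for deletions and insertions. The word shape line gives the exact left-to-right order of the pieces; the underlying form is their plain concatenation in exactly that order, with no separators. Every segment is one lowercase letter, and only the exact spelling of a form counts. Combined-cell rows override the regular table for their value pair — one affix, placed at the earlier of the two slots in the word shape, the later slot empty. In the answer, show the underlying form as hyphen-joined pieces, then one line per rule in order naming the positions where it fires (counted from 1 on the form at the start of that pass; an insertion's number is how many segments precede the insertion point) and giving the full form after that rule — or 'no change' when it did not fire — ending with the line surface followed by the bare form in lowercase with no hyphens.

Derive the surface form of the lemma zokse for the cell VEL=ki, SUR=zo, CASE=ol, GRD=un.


underlying: ug-zokse-bit-tus
1. f -> v, p -> b, s -> z, t -> d / _ Z: no change
2. 0 -> i / C _ C: inserts after position(s) 2, 5, 10: ugizokisebititus
surface: ugizokisebititus


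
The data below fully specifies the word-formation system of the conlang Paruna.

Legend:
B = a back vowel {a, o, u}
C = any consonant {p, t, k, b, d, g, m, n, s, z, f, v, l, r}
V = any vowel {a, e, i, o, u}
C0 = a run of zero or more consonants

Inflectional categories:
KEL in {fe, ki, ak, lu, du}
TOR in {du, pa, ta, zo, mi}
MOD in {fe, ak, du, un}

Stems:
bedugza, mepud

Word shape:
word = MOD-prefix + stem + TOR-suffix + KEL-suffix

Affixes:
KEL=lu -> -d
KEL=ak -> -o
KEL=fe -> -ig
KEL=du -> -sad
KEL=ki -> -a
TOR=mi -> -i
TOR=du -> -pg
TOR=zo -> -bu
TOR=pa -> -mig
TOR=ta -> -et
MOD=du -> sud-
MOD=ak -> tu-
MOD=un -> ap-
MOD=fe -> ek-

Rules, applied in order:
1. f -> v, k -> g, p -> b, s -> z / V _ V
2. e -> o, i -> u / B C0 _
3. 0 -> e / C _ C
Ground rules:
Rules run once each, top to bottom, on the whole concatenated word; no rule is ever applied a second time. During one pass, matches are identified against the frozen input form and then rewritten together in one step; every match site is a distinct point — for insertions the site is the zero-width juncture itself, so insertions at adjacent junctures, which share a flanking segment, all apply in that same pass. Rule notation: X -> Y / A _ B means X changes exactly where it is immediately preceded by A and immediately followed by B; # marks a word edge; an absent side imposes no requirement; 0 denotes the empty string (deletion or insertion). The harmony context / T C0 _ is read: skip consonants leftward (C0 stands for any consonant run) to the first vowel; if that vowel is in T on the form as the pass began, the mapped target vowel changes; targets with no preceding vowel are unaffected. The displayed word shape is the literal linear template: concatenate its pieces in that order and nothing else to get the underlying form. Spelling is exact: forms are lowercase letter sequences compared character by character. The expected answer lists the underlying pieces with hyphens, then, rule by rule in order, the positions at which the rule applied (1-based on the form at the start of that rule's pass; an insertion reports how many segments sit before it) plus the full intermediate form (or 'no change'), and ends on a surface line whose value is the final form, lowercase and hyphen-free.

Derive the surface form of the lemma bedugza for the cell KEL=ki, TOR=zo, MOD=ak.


underlying: tu-bedugza-bu-a
1. f -> v, k -> g, p -> b, s -> z / V _ V: no change
2. e -> o, i -> u / B C0 _: fires at position(s) 4: tubodugzabua
3. 0 -> e / C _ C: inserts after position(s) 7: tubodugezabua
surface: tubodugezabua


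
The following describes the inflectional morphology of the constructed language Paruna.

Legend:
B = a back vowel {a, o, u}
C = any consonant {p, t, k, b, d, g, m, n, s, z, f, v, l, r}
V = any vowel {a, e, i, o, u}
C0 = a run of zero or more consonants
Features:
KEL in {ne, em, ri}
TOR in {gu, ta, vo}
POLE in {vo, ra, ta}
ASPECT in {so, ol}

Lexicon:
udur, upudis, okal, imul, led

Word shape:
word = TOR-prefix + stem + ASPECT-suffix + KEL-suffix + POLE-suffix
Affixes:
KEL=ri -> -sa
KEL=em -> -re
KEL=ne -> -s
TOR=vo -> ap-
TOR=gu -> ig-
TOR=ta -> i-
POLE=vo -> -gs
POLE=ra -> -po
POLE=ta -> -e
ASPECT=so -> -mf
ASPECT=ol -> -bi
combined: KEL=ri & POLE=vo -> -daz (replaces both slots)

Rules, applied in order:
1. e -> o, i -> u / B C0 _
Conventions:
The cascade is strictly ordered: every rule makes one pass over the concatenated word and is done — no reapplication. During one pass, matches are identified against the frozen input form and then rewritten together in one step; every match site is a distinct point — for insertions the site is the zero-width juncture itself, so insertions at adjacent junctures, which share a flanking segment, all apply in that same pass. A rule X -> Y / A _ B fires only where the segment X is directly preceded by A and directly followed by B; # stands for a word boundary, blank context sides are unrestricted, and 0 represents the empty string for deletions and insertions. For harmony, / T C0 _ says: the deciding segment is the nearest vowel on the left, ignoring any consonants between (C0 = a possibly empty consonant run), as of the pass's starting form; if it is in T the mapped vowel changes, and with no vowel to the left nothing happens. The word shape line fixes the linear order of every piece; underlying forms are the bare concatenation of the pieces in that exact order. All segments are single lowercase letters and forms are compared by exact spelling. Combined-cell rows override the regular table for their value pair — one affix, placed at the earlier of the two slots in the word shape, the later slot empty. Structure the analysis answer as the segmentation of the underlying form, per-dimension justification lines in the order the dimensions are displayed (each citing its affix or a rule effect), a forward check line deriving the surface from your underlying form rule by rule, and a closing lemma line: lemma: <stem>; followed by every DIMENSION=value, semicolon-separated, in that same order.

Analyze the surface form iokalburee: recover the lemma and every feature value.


underlying: i-okal-bi-re-e
KEL=em - signalled by the affix -re
TOR=ta - signalled by the affix i-
POLE=ta - signalled by the affix -e
ASPECT=ol - signalled by the affix -bi
check: iokalbiree -> iokalburee
lemma: okal; KEL=em; TOR=ta; POLE=ta; ASPECT=ol


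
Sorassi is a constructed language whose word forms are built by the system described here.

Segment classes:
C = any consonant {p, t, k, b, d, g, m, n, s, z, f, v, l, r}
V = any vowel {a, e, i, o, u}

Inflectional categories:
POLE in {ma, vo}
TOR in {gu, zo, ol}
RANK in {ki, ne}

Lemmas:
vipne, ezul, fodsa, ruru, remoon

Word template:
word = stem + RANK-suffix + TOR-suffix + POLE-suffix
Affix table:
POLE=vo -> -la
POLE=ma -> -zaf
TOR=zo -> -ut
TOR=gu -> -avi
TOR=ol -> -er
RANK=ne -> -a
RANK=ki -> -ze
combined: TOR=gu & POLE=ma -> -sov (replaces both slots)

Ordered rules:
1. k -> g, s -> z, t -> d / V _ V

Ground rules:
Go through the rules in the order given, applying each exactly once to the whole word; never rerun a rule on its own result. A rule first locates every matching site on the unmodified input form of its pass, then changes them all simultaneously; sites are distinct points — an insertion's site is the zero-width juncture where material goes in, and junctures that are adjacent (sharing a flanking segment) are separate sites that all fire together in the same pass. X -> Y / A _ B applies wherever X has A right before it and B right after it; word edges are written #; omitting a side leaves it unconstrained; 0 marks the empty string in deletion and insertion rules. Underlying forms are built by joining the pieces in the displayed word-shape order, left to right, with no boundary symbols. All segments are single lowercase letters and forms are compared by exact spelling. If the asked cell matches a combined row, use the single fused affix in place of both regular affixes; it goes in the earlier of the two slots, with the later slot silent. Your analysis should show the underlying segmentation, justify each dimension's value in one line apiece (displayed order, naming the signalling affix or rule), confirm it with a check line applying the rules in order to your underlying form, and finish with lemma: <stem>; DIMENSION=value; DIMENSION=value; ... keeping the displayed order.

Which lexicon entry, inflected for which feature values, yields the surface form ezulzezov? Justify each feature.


underlying: ezul-ze-sov
POLE=ma - signalled by the combined affix row
TOR=gu - signalled by the combined affix row
RANK=ki - signalled by the affix -ze
check: ezulzesov -> ezulzezov
lemma: ezul; POLE=ma; TOR=gu; RANK=ki
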